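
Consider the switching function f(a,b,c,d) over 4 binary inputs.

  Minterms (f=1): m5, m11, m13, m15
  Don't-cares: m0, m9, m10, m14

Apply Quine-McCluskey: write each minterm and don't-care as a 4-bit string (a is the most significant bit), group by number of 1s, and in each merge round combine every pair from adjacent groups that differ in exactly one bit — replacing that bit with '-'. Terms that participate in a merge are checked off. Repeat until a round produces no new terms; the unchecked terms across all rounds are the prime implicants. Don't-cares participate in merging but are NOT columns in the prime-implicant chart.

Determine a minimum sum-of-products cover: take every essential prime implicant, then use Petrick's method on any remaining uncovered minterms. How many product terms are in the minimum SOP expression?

Round 0: 0000 0101✓ 1001✓ 1010✓ 1011✓ 1101✓ 1110✓ 1111✓
Round 1: -101 1-01✓ 1-10✓ 1-11✓ 10-1✓ 101-✓ 11-1✓ 111-✓
Round 2: 1--1 1-1-
PIs = {-101, 0000, 1--1, 1-1-}
Coverage chart:
  m5: -101 ←essential
  m11: 1--1,1-1-
  m13: -101,1--1
  m15: 1--1,1-1-
Essential: -101
Petrick residual → 1--1
Min cover (2 terms): bc'd + ad

2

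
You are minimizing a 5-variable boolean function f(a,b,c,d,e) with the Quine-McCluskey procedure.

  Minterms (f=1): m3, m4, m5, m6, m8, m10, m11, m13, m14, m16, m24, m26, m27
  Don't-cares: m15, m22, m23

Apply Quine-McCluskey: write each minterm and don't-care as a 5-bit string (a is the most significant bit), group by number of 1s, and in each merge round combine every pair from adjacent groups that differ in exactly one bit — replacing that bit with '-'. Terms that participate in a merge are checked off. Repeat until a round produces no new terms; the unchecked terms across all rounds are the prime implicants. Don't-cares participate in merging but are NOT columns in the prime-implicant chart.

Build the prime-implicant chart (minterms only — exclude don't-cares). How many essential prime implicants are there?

[col 0] 00011*, 00100*, 00101*, 00110*, 01000*, 01010*, 01011*, 01101*, 01110*, 01111*, 10000*, 10110*, 10111*, 11000*, 11010*, 11011*
[col 1] -0110, -1000*, -1010*, -1011*, 0-011, 0-101, 0-110, 001-0, 0010-, 01-10*, 01-11*, 010-0*, 0101-*, 011-1, 0111-*, 1-000, 1011-, 110-0*, 1101-*
[col 2] -10-0, -101-, 01-1-
Prime implicants: -0110, -10-0, -101-, 0-011, 0-101, 0-110, 001-0, 0010-, 01-1-, 011-1, 1-000, 1011-
PI chart (minterm → PIs covering it):
  3 | 0-011  (sole → essential)
  4 | 001-0,0010-
  5 | 0-101,0010-
  6 | -0110,0-110,001-0
  8 | -10-0  (sole → essential)
  10 | -10-0,-101-,01-1-
  11 | -101-,0-011,01-1-
  13 | 0-101,011-1
  14 | 0-110,01-1-
  16 | 1-000  (sole → essential)
  24 | -10-0,1-000
  26 | -10-0,-101-
  27 | -101-  (sole → essential)
Essential prime implicants: -10-0, -101-, 0-011, 1-000

4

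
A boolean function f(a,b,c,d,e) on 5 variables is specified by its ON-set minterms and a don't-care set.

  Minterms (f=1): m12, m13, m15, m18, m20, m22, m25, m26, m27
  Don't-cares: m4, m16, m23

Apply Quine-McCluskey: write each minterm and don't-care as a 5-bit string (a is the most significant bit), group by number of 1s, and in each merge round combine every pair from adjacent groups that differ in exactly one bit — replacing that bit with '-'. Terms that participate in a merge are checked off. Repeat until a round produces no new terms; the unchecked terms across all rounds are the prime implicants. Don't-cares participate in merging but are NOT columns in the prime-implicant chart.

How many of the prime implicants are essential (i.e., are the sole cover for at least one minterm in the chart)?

Round 0: 00100✓ 01100✓ 01101✓ 01111✓ 10000✓ 10010✓ 10100✓ 10110✓ 10111✓ 11001✓ 11010✓ 11011✓
Round 1: -0100 0-100 011-1 0110- 1-010 10-00✓ 10-10✓ 100-0✓ 101-0✓ 1011- 110-1 1101-
Round 2: 10--0
PIs = {-0100, 0-100, 011-1, 0110-, 1-010, 10--0, 1011-, 110-1, 1101-}
Coverage chart:
  m12: 0-100,0110-
  m13: 011-1,0110-
  m15: 011-1 ←essential
  m18: 1-010,10--0
  m20: -0100,10--0
  m22: 10--0,1011-
  m25: 110-1 ←essential
  m26: 1-010,1101-
  m27: 110-1,1101-
Essential: 011-1, 110-1

2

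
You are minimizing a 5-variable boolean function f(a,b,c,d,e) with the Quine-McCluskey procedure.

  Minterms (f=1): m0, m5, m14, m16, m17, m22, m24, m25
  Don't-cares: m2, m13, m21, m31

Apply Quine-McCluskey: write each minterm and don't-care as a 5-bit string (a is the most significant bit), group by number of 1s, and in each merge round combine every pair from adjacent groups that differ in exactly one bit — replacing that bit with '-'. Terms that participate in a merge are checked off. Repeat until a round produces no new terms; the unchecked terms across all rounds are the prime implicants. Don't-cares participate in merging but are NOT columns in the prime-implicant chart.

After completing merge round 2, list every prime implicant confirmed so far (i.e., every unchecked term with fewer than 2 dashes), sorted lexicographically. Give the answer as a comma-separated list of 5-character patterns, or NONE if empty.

[col 0] 00000*, 00010*, 00101*, 01101*, 01110, 10000*, 10001*, 10101*, 10110, 11000*, 11001*, 11111
[col 1] -0000, -0101, 0-101, 000-0, 1-000*, 1-001*, 10-01, 1000-*, 1100-*
[col 2] 1-00-
Prime implicants: -0000, -0101, 0-101, 000-0, 01110, 1-00-, 10-01, 10110, 11111

-0000, -0101, 0-101, 000-0, 01110, 10-01, 10110, 11111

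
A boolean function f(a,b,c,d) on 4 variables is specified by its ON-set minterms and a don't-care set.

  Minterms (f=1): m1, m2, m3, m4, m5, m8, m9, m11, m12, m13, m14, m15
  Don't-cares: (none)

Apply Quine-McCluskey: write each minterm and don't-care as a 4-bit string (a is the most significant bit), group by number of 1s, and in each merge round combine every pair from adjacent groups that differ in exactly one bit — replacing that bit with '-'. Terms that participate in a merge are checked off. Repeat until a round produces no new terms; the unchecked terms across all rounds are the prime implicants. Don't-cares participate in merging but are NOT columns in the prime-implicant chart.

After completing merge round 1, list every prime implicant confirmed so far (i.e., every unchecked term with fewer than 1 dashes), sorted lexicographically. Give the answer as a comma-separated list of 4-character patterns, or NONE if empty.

size-2^0 implicants → 0001(✓)  0010(✓)  0011(✓)  0100(✓)  0101(✓)  1000(✓)  1001(✓)  1011(✓)  1100(✓)  1101(✓)  1110(✓)  1111(✓)
size-2^1 implicants → -001(✓)  -011(✓)  -100(✓)  -101(✓)  0-01(✓)  00-1(✓)  001-  010-(✓)  1-00(✓)  1-01(✓)  1-11(✓)  10-1(✓)  100-(✓)  11-0(✓)  11-1(✓)  110-(✓)  111-(✓)
size-2^2 implicants → --01  -0-1  -10-  1--1  1-0-  11--
Unchecked terms (primes): --01, -0-1, -10-, 001-, 1--1, 1-0-, 11--

NONE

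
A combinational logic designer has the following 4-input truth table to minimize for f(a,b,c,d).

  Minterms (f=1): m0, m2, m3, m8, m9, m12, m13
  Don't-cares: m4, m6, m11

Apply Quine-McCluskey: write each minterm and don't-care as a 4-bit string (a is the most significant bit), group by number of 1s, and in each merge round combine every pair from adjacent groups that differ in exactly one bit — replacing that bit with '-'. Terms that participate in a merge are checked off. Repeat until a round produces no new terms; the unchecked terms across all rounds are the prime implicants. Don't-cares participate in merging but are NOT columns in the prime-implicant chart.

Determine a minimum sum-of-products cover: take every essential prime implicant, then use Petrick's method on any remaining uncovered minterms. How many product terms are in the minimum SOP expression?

size-2^0 implicants → 0000(✓)  0010(✓)  0011(✓)  0100(✓)  0110(✓)  1000(✓)  1001(✓)  1011(✓)  1100(✓)  1101(✓)
size-2^1 implicants → -000(✓)  -011  -100(✓)  0-00(✓)  0-10(✓)  00-0(✓)  001-  01-0(✓)  1-00(✓)  1-01(✓)  10-1  100-(✓)  110-(✓)
size-2^2 implicants → --00  0--0  1-0-
Unchecked terms (primes): --00, -011, 0--0, 001-, 1-0-, 10-1
Minterm coverage:
  m0 ⊆ --00,0--0
  m2 ⊆ 0--0,001-
  m3 ⊆ -011,001-
  m8 ⊆ --00,1-0-
  m9 ⊆ 1-0-,10-1
  m12 ⊆ --00,1-0-
  m13 ⊆ 1-0- [E]
E = {1-0-}
Petrick residual → --00, 001-
Cover = c'd' + a'b'c + ac'  |cover|=3

3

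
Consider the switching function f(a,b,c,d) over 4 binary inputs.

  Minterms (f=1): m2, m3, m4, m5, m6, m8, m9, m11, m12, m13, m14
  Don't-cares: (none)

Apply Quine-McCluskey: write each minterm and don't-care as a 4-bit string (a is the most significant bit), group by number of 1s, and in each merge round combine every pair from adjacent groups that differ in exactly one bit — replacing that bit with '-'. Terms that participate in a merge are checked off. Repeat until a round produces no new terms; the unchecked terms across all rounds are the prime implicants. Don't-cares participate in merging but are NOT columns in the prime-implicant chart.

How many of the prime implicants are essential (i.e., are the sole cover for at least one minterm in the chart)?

Round 0: 0010✓ 0011✓ 0100✓ 0101✓ 0110✓ 1000✓ 1001✓ 1011✓ 1100✓ 1101✓ 1110✓
Round 1: -011 -100✓ -101✓ -110✓ 0-10 001- 01-0✓ 010-✓ 1-00✓ 1-01✓ 10-1 100-✓ 11-0✓ 110-✓
Round 2: -1-0 -10- 1-0-
PIs = {-011, -1-0, -10-, 0-10, 001-, 1-0-, 10-1}
Coverage chart:
  m2: 0-10,001-
  m3: -011,001-
  m4: -1-0,-10-
  m5: -10- ←essential
  m6: -1-0,0-10
  m8: 1-0- ←essential
  m9: 1-0-,10-1
  m11: -011,10-1
  m12: -1-0,-10-,1-0-
  m13: -10-,1-0-
  m14: -1-0 ←essential
Essential: -1-0, -10-, 1-0-

3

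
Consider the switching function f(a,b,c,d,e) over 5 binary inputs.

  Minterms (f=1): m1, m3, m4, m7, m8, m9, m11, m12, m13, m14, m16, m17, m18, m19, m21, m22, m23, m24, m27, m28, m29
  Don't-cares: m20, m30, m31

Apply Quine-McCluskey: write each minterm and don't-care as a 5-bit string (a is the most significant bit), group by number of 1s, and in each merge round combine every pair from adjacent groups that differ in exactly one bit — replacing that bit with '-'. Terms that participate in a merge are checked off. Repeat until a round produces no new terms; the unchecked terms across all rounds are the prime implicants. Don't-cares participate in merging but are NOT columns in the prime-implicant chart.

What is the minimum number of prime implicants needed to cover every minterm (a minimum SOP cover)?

8

size-2^0 implicants → 00001(✓)  00011(✓)  00100(✓)  00111(✓)  01000(✓)  01001(✓)  01011(✓)  01100(✓)  01101(✓)  01110(✓)  10000(✓)  10001(✓)  10010(✓)  10011(✓)  10100(✓)  10101(✓)  10110(✓)  10111(✓)  11000(✓)  11011(✓)  11100(✓)  11101(✓)  11110(✓)  11111(✓)
size-2^1 implicants → -0001(✓)  -0011(✓)  -0100(✓)  -0111(✓)  -1000(✓)  -1011(✓)  -1100(✓)  -1101(✓)  -1110(✓)  0-001(✓)  0-011(✓)  0-100(✓)  00-11(✓)  000-1(✓)  01-00(✓)  01-01(✓)  010-1(✓)  0100-(✓)  011-0(✓)  0110-(✓)  1-000(✓)  1-011(✓)  1-100(✓)  1-101(✓)  1-110(✓)  1-111(✓)  10-00(✓)  10-01(✓)  10-10(✓)  10-11(✓)  100-0(✓)  100-1(✓)  1000-(✓)  1001-(✓)  101-0(✓)  101-1(✓)  1010-(✓)  1011-(✓)  11-00(✓)  11-11(✓)  111-0(✓)  111-1(✓)  1110-(✓)  1111-(✓)
size-2^2 implicants → --011  --100  -0-11  -00-1  -1-00  -11-0  -110-  0-0-1  01-0-  1--00  1--11  1-1-0(✓)  1-1-1(✓)  1-10-(✓)  1-11-(✓)  10--0(✓)  10--1(✓)  10-0-(✓)  10-1-(✓)  100--(✓)  101--(✓)  111--(✓)
size-2^3 implicants → 1-1--  10---
Unchecked terms (primes): --011, --100, -0-11, -00-1, -1-00, -11-0, -110-, 0-0-1, 01-0-, 1--00, 1--11, 1-1--, 10---
Minterm coverage:
  m1 ⊆ -00-1,0-0-1
  m3 ⊆ --011,-0-11,-00-1,0-0-1
  m4 ⊆ --100 [E]
  m7 ⊆ -0-11 [E]
  m8 ⊆ -1-00,01-0-
  m9 ⊆ 0-0-1,01-0-
  m11 ⊆ --011,0-0-1
  m12 ⊆ --100,-1-00,-11-0,-110-,01-0-
  m13 ⊆ -110-,01-0-
  m14 ⊆ -11-0 [E]
  m16 ⊆ 1--00,10---
  m17 ⊆ -00-1,10---
  m18 ⊆ 10--- [E]
  m19 ⊆ --011,-0-11,-00-1,1--11,10---
  m21 ⊆ 1-1--,10---
  m22 ⊆ 1-1--,10---
  m23 ⊆ -0-11,1--11,1-1--,10---
  m24 ⊆ -1-00,1--00
  m27 ⊆ --011,1--11
  m28 ⊆ --100,-1-00,-11-0,-110-,1--00,1-1--
  m29 ⊆ -110-,1-1--
E = {--100, -0-11, -11-0, 10---}
Petrick residual → --011, -1-00, -110-, 0-0-1
Cover = c'de + cd'e' + b'de + bd'e' + bce' + bcd' + a'c'e + ab'  |cover|=8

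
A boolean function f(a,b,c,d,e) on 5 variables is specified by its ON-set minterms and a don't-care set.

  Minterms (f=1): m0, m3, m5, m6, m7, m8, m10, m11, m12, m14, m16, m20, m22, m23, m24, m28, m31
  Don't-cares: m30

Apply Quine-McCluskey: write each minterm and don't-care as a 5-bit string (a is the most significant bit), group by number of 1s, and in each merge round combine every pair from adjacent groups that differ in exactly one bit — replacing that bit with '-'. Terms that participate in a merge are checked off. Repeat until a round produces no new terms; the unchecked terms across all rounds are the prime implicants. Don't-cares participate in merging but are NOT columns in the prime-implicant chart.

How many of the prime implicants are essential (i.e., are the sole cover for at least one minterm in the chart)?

3

[col 0] 00000*, 00011*, 00101*, 00110*, 00111*, 01000*, 01010*, 01011*, 01100*, 01110*, 10000*, 10100*, 10110*, 10111*, 11000*, 11100*, 11110*, 11111*
[col 1] -0000*, -0110*, -0111*, -1000*, -1100*, -1110*, 0-000*, 0-011, 0-110*, 00-11, 001-1, 0011-*, 01-00*, 01-10*, 010-0*, 0101-, 011-0*, 1-000*, 1-100*, 1-110*, 1-111*, 10-00*, 101-0*, 1011-*, 11-00*, 111-0*, 1111-*
[col 2] --000, --110, -011-, -1-00, -11-0, 01--0, 1--00, 1-1-0, 1-11-
Prime implicants: --000, --110, -011-, -1-00, -11-0, 0-011, 00-11, 001-1, 01--0, 0101-, 1--00, 1-1-0, 1-11-
PI chart (minterm → PIs covering it):
  0 | --000  (sole → essential)
  3 | 0-011,00-11
  5 | 001-1  (sole → essential)
  6 | --110,-011-
  7 | -011-,00-11,001-1
  8 | --000,-1-00,01--0
  10 | 01--0,0101-
  11 | 0-011,0101-
  12 | -1-00,-11-0,01--0
  14 | --110,-11-0,01--0
  16 | --000,1--00
  20 | 1--00,1-1-0
  22 | --110,-011-,1-1-0,1-11-
  23 | -011-,1-11-
  24 | --000,-1-00,1--00
  28 | -1-00,-11-0,1--00,1-1-0
  31 | 1-11-  (sole → essential)
Essential prime implicants: --000, 001-1, 1-11-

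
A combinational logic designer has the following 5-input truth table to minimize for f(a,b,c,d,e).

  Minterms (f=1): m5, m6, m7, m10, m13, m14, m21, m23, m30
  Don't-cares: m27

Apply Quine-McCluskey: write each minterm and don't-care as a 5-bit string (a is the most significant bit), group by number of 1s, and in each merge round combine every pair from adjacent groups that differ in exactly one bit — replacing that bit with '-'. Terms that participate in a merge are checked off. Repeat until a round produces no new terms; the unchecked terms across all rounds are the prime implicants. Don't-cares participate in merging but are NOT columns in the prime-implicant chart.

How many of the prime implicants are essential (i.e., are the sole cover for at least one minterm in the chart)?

4

[col 0] 00101*, 00110*, 00111*, 01010*, 01101*, 01110*, 10101*, 10111*, 11011, 11110*
[col 1] -0101*, -0111*, -1110, 0-101, 0-110, 001-1*, 0011-, 01-10, 101-1*
[col 2] -01-1
Prime implicants: -01-1, -1110, 0-101, 0-110, 0011-, 01-10, 11011
PI chart (minterm → PIs covering it):
  5 | -01-1,0-101
  6 | 0-110,0011-
  7 | -01-1,0011-
  10 | 01-10  (sole → essential)
  13 | 0-101  (sole → essential)
  14 | -1110,0-110,01-10
  21 | -01-1  (sole → essential)
  23 | -01-1  (sole → essential)
  30 | -1110  (sole → essential)
Essential prime implicants: -01-1, -1110, 0-101, 01-10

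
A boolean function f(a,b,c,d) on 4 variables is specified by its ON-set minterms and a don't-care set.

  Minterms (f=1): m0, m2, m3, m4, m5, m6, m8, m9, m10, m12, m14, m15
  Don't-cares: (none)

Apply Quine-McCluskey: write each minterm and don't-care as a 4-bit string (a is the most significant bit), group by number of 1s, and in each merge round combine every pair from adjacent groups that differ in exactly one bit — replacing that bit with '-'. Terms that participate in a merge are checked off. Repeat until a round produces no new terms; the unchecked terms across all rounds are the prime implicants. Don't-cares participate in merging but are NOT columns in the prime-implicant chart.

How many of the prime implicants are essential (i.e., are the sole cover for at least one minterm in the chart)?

size-2^0 implicants → 0000(✓)  0010(✓)  0011(✓)  0100(✓)  0101(✓)  0110(✓)  1000(✓)  1001(✓)  1010(✓)  1100(✓)  1110(✓)  1111(✓)
size-2^1 implicants → -000(✓)  -010(✓)  -100(✓)  -110(✓)  0-00(✓)  0-10(✓)  00-0(✓)  001-  01-0(✓)  010-  1-00(✓)  1-10(✓)  10-0(✓)  100-  11-0(✓)  111-
size-2^2 implicants → --00(✓)  --10(✓)  -0-0(✓)  -1-0(✓)  0--0(✓)  1--0(✓)
size-2^3 implicants → ---0
Unchecked terms (primes): ---0, 001-, 010-, 100-, 111-
Minterm coverage:
  m0 ⊆ ---0 [E]
  m2 ⊆ ---0,001-
  m3 ⊆ 001- [E]
  m4 ⊆ ---0,010-
  m5 ⊆ 010- [E]
  m6 ⊆ ---0 [E]
  m8 ⊆ ---0,100-
  m9 ⊆ 100- [E]
  m10 ⊆ ---0 [E]
  m12 ⊆ ---0 [E]
  m14 ⊆ ---0,111-
  m15 ⊆ 111- [E]
E = {---0, 001-, 010-, 100-, 111-}

5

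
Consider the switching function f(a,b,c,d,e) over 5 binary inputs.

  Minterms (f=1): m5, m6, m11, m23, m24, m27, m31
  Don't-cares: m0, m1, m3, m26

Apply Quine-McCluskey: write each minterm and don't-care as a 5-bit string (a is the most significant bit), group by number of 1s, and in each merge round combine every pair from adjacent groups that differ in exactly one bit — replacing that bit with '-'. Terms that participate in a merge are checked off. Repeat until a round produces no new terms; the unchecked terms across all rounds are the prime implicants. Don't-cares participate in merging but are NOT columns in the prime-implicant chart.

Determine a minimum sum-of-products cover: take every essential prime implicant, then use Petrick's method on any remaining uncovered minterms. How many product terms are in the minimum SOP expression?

5

size-2^0 implicants → 00000(✓)  00001(✓)  00011(✓)  00101(✓)  00110  01011(✓)  10111(✓)  11000(✓)  11010(✓)  11011(✓)  11111(✓)
size-2^1 implicants → -1011  0-011  00-01  000-1  0000-  1-111  11-11  110-0  1101-
Unchecked terms (primes): -1011, 0-011, 00-01, 000-1, 0000-, 00110, 1-111, 11-11, 110-0, 1101-
Minterm coverage:
  m5 ⊆ 00-01 [E]
  m6 ⊆ 00110 [E]
  m11 ⊆ -1011,0-011
  m23 ⊆ 1-111 [E]
  m24 ⊆ 110-0 [E]
  m27 ⊆ -1011,11-11,1101-
  m31 ⊆ 1-111,11-11
E = {00-01, 00110, 1-111, 110-0}
Petrick residual → -1011
Cover = bc'de + a'b'd'e + a'b'cde' + acde + abc'e'  |cover|=5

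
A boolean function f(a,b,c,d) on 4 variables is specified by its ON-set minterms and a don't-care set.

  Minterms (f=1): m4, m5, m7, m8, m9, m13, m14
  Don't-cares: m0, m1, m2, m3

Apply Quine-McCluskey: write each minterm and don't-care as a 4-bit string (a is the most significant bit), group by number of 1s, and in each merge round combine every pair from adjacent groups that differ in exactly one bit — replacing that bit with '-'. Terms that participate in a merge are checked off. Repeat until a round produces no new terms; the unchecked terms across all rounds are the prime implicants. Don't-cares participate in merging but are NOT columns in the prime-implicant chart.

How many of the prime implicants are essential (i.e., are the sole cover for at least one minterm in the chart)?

size-2^0 implicants → 0000(✓)  0001(✓)  0010(✓)  0011(✓)  0100(✓)  0101(✓)  0111(✓)  1000(✓)  1001(✓)  1101(✓)  1110
size-2^1 implicants → -000(✓)  -001(✓)  -101(✓)  0-00(✓)  0-01(✓)  0-11(✓)  00-0(✓)  00-1(✓)  000-(✓)  001-(✓)  01-1(✓)  010-(✓)  1-01(✓)  100-(✓)
size-2^2 implicants → --01  -00-  0--1  0-0-  00--
Unchecked terms (primes): --01, -00-, 0--1, 0-0-, 00--, 1110
Minterm coverage:
  m4 ⊆ 0-0- [E]
  m5 ⊆ --01,0--1,0-0-
  m7 ⊆ 0--1 [E]
  m8 ⊆ -00- [E]
  m9 ⊆ --01,-00-
  m13 ⊆ --01 [E]
  m14 ⊆ 1110 [E]
E = {--01, -00-, 0--1, 0-0-, 1110}

5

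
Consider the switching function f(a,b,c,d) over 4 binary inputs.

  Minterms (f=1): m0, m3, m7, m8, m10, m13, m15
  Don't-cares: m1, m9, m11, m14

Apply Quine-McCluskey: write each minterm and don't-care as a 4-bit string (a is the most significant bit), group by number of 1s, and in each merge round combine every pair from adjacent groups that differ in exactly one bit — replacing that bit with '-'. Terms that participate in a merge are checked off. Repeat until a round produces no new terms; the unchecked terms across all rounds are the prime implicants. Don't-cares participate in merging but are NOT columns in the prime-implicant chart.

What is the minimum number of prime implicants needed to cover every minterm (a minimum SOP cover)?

4

[col 0] 0000*, 0001*, 0011*, 0111*, 1000*, 1001*, 1010*, 1011*, 1101*, 1110*, 1111*
[col 1] -000*, -001*, -011*, -111*, 0-11*, 00-1*, 000-*, 1-01*, 1-10*, 1-11*, 10-0*, 10-1*, 100-*, 101-*, 11-1*, 111-*
[col 2] --11, -0-1, -00-, 1--1, 1-1-, 10--
Prime implicants: --11, -0-1, -00-, 1--1, 1-1-, 10--
PI chart (minterm → PIs covering it):
  0 | -00-  (sole → essential)
  3 | --11,-0-1
  7 | --11  (sole → essential)
  8 | -00-,10--
  10 | 1-1-,10--
  13 | 1--1  (sole → essential)
  15 | --11,1--1,1-1-
Essential prime implicants: --11, -00-, 1--1
Petrick residual → 1-1-
Minimum SOP uses 4 PIs: cd + b'c' + ad + ac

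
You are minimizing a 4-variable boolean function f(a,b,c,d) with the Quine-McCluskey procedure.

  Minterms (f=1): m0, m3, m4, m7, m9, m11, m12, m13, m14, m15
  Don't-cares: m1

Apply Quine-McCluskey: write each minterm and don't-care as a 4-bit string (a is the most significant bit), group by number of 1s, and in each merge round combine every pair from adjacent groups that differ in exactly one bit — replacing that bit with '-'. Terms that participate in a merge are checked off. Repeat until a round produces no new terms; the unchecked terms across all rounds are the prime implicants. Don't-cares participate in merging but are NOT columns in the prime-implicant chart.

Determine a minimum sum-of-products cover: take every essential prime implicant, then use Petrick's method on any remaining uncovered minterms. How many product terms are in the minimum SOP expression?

4

Round 0: 0000✓ 0001✓ 0011✓ 0100✓ 0111✓ 1001✓ 1011✓ 1100✓ 1101✓ 1110✓ 1111✓
Round 1: -001✓ -011✓ -100 -111✓ 0-00 0-11✓ 00-1✓ 000- 1-01✓ 1-11✓ 10-1✓ 11-0✓ 11-1✓ 110-✓ 111-✓
Round 2: --11 -0-1 1--1 11--
PIs = {--11, -0-1, -100, 0-00, 000-, 1--1, 11--}
Coverage chart:
  m0: 0-00,000-
  m3: --11,-0-1
  m4: -100,0-00
  m7: --11 ←essential
  m9: -0-1,1--1
  m11: --11,-0-1,1--1
  m12: -100,11--
  m13: 1--1,11--
  m14: 11-- ←essential
  m15: --11,1--1,11--
Essential: --11, 11--
Petrick residual → -0-1, 0-00
Min cover (4 terms): cd + b'd + a'c'd' + ab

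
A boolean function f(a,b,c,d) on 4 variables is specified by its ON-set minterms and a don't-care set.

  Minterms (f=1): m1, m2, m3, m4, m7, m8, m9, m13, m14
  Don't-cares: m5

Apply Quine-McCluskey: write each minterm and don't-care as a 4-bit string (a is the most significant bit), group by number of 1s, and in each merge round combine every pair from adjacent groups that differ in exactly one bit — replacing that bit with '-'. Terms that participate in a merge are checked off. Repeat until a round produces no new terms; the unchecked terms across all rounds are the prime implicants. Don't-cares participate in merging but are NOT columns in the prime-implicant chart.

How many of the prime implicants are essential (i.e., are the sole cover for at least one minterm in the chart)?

6

Round 0: 0001✓ 0010✓ 0011✓ 0100✓ 0101✓ 0111✓ 1000✓ 1001✓ 1101✓ 1110
Round 1: -001✓ -101✓ 0-01✓ 0-11✓ 00-1✓ 001- 01-1✓ 010- 1-01✓ 100-
Round 2: --01 0--1
PIs = {--01, 0--1, 001-, 010-, 100-, 1110}
Coverage chart:
  m1: --01,0--1
  m2: 001- ←essential
  m3: 0--1,001-
  m4: 010- ←essential
  m7: 0--1 ←essential
  m8: 100- ←essential
  m9: --01,100-
  m13: --01 ←essential
  m14: 1110 ←essential
Essential: --01, 0--1, 001-, 010-, 100-, 1110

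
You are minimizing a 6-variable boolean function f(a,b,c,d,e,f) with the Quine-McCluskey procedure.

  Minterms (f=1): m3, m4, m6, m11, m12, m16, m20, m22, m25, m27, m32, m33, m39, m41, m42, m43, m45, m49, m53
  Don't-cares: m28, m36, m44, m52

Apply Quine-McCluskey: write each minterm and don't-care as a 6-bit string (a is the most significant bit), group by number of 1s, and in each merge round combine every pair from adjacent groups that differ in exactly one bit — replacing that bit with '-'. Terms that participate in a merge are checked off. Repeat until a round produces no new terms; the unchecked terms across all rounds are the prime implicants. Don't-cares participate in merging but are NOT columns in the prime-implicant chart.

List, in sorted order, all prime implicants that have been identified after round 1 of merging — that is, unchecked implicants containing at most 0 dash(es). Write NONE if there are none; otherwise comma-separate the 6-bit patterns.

100111

size-2^0 implicants → 000011(✓)  000100(✓)  000110(✓)  001011(✓)  001100(✓)  010000(✓)  010100(✓)  010110(✓)  011001(✓)  011011(✓)  011100(✓)  100000(✓)  100001(✓)  100100(✓)  100111  101001(✓)  101010(✓)  101011(✓)  101100(✓)  101101(✓)  110001(✓)  110100(✓)  110101(✓)
size-2^1 implicants → -00100(✓)  -01011  -01100(✓)  -10100(✓)  0-0100(✓)  0-0110(✓)  0-1011  0-1100(✓)  00-011  00-100(✓)  0001-0(✓)  01-100(✓)  010-00  0101-0(✓)  0110-1  1-0001  1-0100(✓)  10-001  10-100(✓)  100-00  10000-  101-01  1010-1  10101-  10110-  110-01  11010-
size-2^2 implicants → --0100  -0-100  0--100  0-01-0
Unchecked terms (primes): --0100, -0-100, -01011, 0--100, 0-01-0, 0-1011, 00-011, 010-00, 0110-1, 1-0001, 10-001, 100-00, 10000-, 100111, 101-01, 1010-1, 10101-, 10110-, 110-01, 11010-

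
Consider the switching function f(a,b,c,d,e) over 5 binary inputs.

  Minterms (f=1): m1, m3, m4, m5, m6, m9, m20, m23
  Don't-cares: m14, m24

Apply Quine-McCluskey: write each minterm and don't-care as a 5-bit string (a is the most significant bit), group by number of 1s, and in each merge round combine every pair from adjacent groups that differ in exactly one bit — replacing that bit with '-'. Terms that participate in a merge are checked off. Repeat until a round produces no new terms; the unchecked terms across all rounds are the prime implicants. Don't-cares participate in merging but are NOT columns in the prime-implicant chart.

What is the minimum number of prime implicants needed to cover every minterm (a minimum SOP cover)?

size-2^0 implicants → 00001(✓)  00011(✓)  00100(✓)  00101(✓)  00110(✓)  01001(✓)  01110(✓)  10100(✓)  10111  11000
size-2^1 implicants → -0100  0-001  0-110  00-01  000-1  001-0  0010-
Unchecked terms (primes): -0100, 0-001, 0-110, 00-01, 000-1, 001-0, 0010-, 10111, 11000
Minterm coverage:
  m1 ⊆ 0-001,00-01,000-1
  m3 ⊆ 000-1 [E]
  m4 ⊆ -0100,001-0,0010-
  m5 ⊆ 00-01,0010-
  m6 ⊆ 0-110,001-0
  m9 ⊆ 0-001 [E]
  m20 ⊆ -0100 [E]
  m23 ⊆ 10111 [E]
E = {-0100, 0-001, 000-1, 10111}
Petrick residual → 0-110, 00-01
Cover = b'cd'e' + a'c'd'e + a'cde' + a'b'd'e + a'b'c'e + ab'cde  |cover|=6

6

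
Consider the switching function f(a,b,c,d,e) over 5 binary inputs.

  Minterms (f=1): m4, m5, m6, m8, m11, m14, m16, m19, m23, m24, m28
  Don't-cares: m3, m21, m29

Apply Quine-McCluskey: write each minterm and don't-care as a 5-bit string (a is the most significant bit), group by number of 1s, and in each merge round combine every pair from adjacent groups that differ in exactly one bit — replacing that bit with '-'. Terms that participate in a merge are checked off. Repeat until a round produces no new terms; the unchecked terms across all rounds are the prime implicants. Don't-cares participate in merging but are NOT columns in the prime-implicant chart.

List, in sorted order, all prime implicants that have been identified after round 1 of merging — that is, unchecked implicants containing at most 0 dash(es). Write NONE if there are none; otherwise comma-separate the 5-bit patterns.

size-2^0 implicants → 00011(✓)  00100(✓)  00101(✓)  00110(✓)  01000(✓)  01011(✓)  01110(✓)  10000(✓)  10011(✓)  10101(✓)  10111(✓)  11000(✓)  11100(✓)  11101(✓)
size-2^1 implicants → -0011  -0101  -1000  0-011  0-110  001-0  0010-  1-000  1-101  10-11  101-1  11-00  1110-
Unchecked terms (primes): -0011, -0101, -1000, 0-011, 0-110, 001-0, 0010-, 1-000, 1-101, 10-11, 101-1, 11-00, 1110-

NONE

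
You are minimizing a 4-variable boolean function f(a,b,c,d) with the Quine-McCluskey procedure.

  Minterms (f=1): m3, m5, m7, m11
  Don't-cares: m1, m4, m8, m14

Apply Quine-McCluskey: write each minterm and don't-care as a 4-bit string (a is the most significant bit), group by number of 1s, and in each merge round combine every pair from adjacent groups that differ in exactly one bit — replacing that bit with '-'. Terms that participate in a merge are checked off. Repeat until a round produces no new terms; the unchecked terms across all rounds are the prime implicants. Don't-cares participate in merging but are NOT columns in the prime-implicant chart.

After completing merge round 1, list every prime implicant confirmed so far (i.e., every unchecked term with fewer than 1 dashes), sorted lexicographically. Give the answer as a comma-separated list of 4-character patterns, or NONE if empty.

1000, 1110

[col 0] 0001*, 0011*, 0100*, 0101*, 0111*, 1000, 1011*, 1110
[col 1] -011, 0-01*, 0-11*, 00-1*, 01-1*, 010-
[col 2] 0--1
Prime implicants: -011, 0--1, 010-, 1000, 1110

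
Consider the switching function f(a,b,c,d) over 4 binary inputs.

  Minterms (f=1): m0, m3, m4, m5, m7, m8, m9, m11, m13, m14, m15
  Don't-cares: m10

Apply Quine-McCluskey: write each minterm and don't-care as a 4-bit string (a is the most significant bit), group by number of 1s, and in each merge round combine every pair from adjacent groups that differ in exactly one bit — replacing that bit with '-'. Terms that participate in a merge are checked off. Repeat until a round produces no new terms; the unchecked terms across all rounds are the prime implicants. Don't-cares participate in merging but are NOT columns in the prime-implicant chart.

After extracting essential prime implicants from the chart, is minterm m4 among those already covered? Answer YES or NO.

NO

[col 0] 0000*, 0011*, 0100*, 0101*, 0111*, 1000*, 1001*, 1010*, 1011*, 1101*, 1110*, 1111*
[col 1] -000, -011*, -101*, -111*, 0-00, 0-11*, 01-1*, 010-, 1-01*, 1-10*, 1-11*, 10-0*, 10-1*, 100-*, 101-*, 11-1*, 111-*
[col 2] --11, -1-1, 1--1, 1-1-, 10--
Prime implicants: --11, -000, -1-1, 0-00, 010-, 1--1, 1-1-, 10--
PI chart (minterm → PIs covering it):
  0 | -000,0-00
  3 | --11  (sole → essential)
  4 | 0-00,010-
  5 | -1-1,010-
  7 | --11,-1-1
  8 | -000,10--
  9 | 1--1,10--
  11 | --11,1--1,1-1-,10--
  13 | -1-1,1--1
  14 | 1-1-  (sole → essential)
  15 | --11,-1-1,1--1,1-1-
Essential prime implicants: --11, 1-1-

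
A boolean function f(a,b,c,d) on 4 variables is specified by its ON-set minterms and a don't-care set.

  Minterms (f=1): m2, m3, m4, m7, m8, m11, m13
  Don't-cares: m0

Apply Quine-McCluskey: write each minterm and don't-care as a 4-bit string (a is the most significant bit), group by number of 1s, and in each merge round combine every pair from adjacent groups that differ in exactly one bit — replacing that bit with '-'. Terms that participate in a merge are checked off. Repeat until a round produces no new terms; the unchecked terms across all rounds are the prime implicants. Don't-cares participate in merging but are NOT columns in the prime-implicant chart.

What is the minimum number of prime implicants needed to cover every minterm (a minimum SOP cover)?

6

size-2^0 implicants → 0000(✓)  0010(✓)  0011(✓)  0100(✓)  0111(✓)  1000(✓)  1011(✓)  1101
size-2^1 implicants → -000  -011  0-00  0-11  00-0  001-
Unchecked terms (primes): -000, -011, 0-00, 0-11, 00-0, 001-, 1101
Minterm coverage:
  m2 ⊆ 00-0,001-
  m3 ⊆ -011,0-11,001-
  m4 ⊆ 0-00 [E]
  m7 ⊆ 0-11 [E]
  m8 ⊆ -000 [E]
  m11 ⊆ -011 [E]
  m13 ⊆ 1101 [E]
E = {-000, -011, 0-00, 0-11, 1101}
Petrick residual → 00-0
Cover = b'c'd' + b'cd + a'c'd' + a'cd + a'b'd' + abc'd  |cover|=6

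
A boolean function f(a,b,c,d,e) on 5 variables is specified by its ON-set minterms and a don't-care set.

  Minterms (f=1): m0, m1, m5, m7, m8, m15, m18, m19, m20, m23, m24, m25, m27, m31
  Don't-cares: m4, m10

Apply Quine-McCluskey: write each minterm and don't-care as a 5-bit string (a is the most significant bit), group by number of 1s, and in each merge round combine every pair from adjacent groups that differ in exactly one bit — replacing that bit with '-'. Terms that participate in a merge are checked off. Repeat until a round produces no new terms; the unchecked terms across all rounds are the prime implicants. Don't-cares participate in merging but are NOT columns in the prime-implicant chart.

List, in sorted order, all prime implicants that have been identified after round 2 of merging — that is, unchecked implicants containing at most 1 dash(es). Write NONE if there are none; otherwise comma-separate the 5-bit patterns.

Round 0: 00000✓ 00001✓ 00100✓ 00101✓ 00111✓ 01000✓ 01010✓ 01111✓ 10010✓ 10011✓ 10100✓ 10111✓ 11000✓ 11001✓ 11011✓ 11111✓
Round 1: -0100 -0111✓ -1000 -1111✓ 0-000 0-111✓ 00-00✓ 00-01✓ 0000-✓ 001-1 0010-✓ 010-0 1-011✓ 1-111✓ 10-11✓ 1001- 11-11✓ 110-1 1100-
Round 2: --111 00-0- 1--11
PIs = {--111, -0100, -1000, 0-000, 00-0-, 001-1, 010-0, 1--11, 1001-, 110-1, 1100-}

-0100, -1000, 0-000, 001-1, 010-0, 1001-, 110-1, 1100-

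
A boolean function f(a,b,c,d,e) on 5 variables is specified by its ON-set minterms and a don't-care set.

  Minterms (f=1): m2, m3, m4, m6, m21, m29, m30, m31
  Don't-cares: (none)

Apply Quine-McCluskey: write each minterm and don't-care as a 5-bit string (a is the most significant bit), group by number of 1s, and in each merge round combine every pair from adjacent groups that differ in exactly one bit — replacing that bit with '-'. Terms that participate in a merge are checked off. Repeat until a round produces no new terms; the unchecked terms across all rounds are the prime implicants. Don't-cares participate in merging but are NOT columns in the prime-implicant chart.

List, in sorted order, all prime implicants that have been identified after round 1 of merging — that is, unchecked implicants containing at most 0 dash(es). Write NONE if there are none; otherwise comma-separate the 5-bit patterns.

size-2^0 implicants → 00010(✓)  00011(✓)  00100(✓)  00110(✓)  10101(✓)  11101(✓)  11110(✓)  11111(✓)
size-2^1 implicants → 00-10  0001-  001-0  1-101  111-1  1111-
Unchecked terms (primes): 00-10, 0001-, 001-0, 1-101, 111-1, 1111-

NONE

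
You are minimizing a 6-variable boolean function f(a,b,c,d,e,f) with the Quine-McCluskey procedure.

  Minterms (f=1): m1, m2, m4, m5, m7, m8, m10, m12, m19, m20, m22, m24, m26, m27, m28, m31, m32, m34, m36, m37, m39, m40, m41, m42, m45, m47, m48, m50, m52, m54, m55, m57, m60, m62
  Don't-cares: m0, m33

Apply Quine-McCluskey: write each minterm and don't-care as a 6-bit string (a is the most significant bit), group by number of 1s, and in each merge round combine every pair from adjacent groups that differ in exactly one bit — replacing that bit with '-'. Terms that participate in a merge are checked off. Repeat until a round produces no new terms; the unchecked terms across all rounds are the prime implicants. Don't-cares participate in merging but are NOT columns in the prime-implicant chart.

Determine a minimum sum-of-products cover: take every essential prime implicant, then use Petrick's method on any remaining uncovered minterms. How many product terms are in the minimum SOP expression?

13

Round 0: 000000✓ 000001✓ 000010✓ 000100✓ 000101✓ 000111✓ 001000✓ 001010✓ 001100✓ 010011✓ 010100✓ 010110✓ 011000✓ 011010✓ 011011✓ 011100✓ 011111✓ 100000✓ 100001✓ 100010✓ 100100✓ 100101✓ 100111✓ 101000✓ 101001✓ 101010✓ 101101✓ 101111✓ 110000✓ 110010✓ 110100✓ 110110✓ 110111✓ 111001✓ 111100✓ 111110✓
Round 1: -00000✓ -00001✓ -00010✓ -00100✓ -00101✓ -00111✓ -01000✓ -01010✓ -10100✓ -10110✓ -11100✓ 0-0100✓ 0-1000✓ 0-1010✓ 0-1100✓ 00-000✓ 00-010✓ 00-100✓ 000-00✓ 000-01✓ 0000-0✓ 00000-✓ 0001-1✓ 00010-✓ 001-00✓ 0010-0✓ 01-011 01-100✓ 0101-0✓ 011-00✓ 011-11 0110-0✓ 01101- 1-0000✓ 1-0010✓ 1-0100✓ 1-0111 1-1001 10-000✓ 10-001✓ 10-010✓ 10-101✓ 10-111✓ 100-00✓ 100-01✓ 1000-0✓ 10000-✓ 1001-1✓ 10010-✓ 101-01✓ 1010-0✓ 10100-✓ 1011-1✓ 11-100✓ 11-110✓ 110-00✓ 110-10✓ 1100-0✓ 1101-0✓ 11011- 1111-0✓
Round 2: --0100 -0-000✓ -0-010✓ -00-00✓ -00-01✓ -000-0✓ -0000-✓ -001-1 -0010-✓ -010-0✓ -1-100 -101-0 0--100 0-1-00 0-10-0 00--00 00-0-0✓ 000-0-✓ 1-0-00 1-00-0 10--01 10-0-0✓ 10-00- 10-1-1 100-0-✓ 11-1-0 110--0
Round 3: -0-0-0 -00-0-
PIs = {--0100, -0-0-0, -00-0-, -001-1, -1-100, -101-0, 0--100, 0-1-00, 0-10-0, 00--00, 01-011, 011-11, 01101-, 1-0-00, 1-00-0, 1-0111, 1-1001, 10--01, 10-00-, 10-1-1, 11-1-0, 110--0, 11011-}
Coverage chart:
  m1: -00-0- ←essential
  m2: -0-0-0 ←essential
  m4: --0100,-00-0-,0--100,00--00
  m5: -00-0-,-001-1
  m7: -001-1 ←essential
  m8: -0-0-0,0-1-00,0-10-0,00--00
  m10: -0-0-0,0-10-0
  m12: 0--100,0-1-00,00--00
  m19: 01-011 ←essential
  m20: --0100,-1-100,-101-0,0--100
  m22: -101-0 ←essential
  m24: 0-1-00,0-10-0
  m26: 0-10-0,01101-
  m27: 01-011,011-11,01101-
  m28: -1-100,0--100,0-1-00
  m31: 011-11 ←essential
  m32: -0-0-0,-00-0-,1-0-00,1-00-0,10-00-
  m34: -0-0-0,1-00-0
  m36: --0100,-00-0-,1-0-00
  m37: -00-0-,-001-1,10--01,10-1-1
  m39: -001-1,1-0111,10-1-1
  m40: -0-0-0,10-00-
  m41: 1-1001,10--01,10-00-
  m42: -0-0-0 ←essential
  m45: 10--01,10-1-1
  m47: 10-1-1 ←essential
  m48: 1-0-00,1-00-0,110--0
  m50: 1-00-0,110--0
  m52: --0100,-1-100,-101-0,1-0-00,11-1-0,110--0
  m54: -101-0,11-1-0,110--0,11011-
  m55: 1-0111,11011-
  m57: 1-1001 ←essential
  m60: -1-100,11-1-0
  m62: 11-1-0 ←essential
Essential: -0-0-0, -00-0-, -001-1, -101-0, 01-011, 011-11, 1-1001, 10-1-1, 11-1-0
Petrick residual → 0--100, 0-10-0, 1-00-0, 1-0111
Min cover (13 terms): b'd'f' + b'c'e' + b'c'df + bc'df' + a'de'f' + a'cd'f' + a'bd'ef + a'bcef + ac'd'f' + ac'def + acd'e'f + ab'df + abdf'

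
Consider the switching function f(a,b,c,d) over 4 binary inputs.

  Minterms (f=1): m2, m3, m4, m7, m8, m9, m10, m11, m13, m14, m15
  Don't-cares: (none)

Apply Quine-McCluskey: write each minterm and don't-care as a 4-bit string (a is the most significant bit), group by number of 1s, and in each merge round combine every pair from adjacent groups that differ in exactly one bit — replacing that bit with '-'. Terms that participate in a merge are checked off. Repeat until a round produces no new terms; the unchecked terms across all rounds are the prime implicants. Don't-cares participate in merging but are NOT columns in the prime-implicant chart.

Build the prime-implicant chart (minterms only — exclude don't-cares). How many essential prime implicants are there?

6

Round 0: 0010✓ 0011✓ 0100 0111✓ 1000✓ 1001✓ 1010✓ 1011✓ 1101✓ 1110✓ 1111✓
Round 1: -010✓ -011✓ -111✓ 0-11✓ 001-✓ 1-01✓ 1-10✓ 1-11✓ 10-0✓ 10-1✓ 100-✓ 101-✓ 11-1✓ 111-✓
Round 2: --11 -01- 1--1 1-1- 10--
PIs = {--11, -01-, 0100, 1--1, 1-1-, 10--}
Coverage chart:
  m2: -01- ←essential
  m3: --11,-01-
  m4: 0100 ←essential
  m7: --11 ←essential
  m8: 10-- ←essential
  m9: 1--1,10--
  m10: -01-,1-1-,10--
  m11: --11,-01-,1--1,1-1-,10--
  m13: 1--1 ←essential
  m14: 1-1- ←essential
  m15: --11,1--1,1-1-
Essential: --11, -01-, 0100, 1--1, 1-1-, 10--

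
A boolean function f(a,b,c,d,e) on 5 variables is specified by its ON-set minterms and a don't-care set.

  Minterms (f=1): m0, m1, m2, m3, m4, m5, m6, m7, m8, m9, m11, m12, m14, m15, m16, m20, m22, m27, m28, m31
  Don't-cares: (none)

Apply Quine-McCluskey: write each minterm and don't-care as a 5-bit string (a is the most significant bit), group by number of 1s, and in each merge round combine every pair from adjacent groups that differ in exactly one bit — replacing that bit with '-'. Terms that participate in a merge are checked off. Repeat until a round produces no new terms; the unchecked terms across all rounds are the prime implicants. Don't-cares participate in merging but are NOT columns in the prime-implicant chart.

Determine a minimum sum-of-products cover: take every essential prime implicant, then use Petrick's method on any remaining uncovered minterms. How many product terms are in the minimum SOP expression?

7

Round 0: 00000✓ 00001✓ 00010✓ 00011✓ 00100✓ 00101✓ 00110✓ 00111✓ 01000✓ 01001✓ 01011✓ 01100✓ 01110✓ 01111✓ 10000✓ 10100✓ 10110✓ 11011✓ 11100✓ 11111✓
Round 1: -0000✓ -0100✓ -0110✓ -1011✓ -1100✓ -1111✓ 0-000✓ 0-001✓ 0-011✓ 0-100✓ 0-110✓ 0-111✓ 00-00✓ 00-01✓ 00-10✓ 00-11✓ 000-0✓ 000-1✓ 0000-✓ 0001-✓ 001-0✓ 001-1✓ 0010-✓ 0011-✓ 01-00✓ 01-11✓ 010-1✓ 0100-✓ 011-0✓ 0111-✓ 1-100✓ 10-00✓ 101-0✓ 11-11✓
Round 2: --100 -0-00 -01-0 -1-11 0--00 0--11 0-0-1 0-00- 0-1-0 0-11- 00--0✓ 00--1✓ 00-0-✓ 00-1-✓ 000--✓ 001--✓
Round 3: 00---
PIs = {--100, -0-00, -01-0, -1-11, 0--00, 0--11, 0-0-1, 0-00-, 0-1-0, 0-11-, 00---}
Coverage chart:
  m0: -0-00,0--00,0-00-,00---
  m1: 0-0-1,0-00-,00---
  m2: 00--- ←essential
  m3: 0--11,0-0-1,00---
  m4: --100,-0-00,-01-0,0--00,0-1-0,00---
  m5: 00--- ←essential
  m6: -01-0,0-1-0,0-11-,00---
  m7: 0--11,0-11-,00---
  m8: 0--00,0-00-
  m9: 0-0-1,0-00-
  m11: -1-11,0--11,0-0-1
  m12: --100,0--00,0-1-0
  m14: 0-1-0,0-11-
  m15: -1-11,0--11,0-11-
  m16: -0-00 ←essential
  m20: --100,-0-00,-01-0
  m22: -01-0 ←essential
  m27: -1-11 ←essential
  m28: --100 ←essential
  m31: -1-11 ←essential
Essential: --100, -0-00, -01-0, -1-11, 00---
Petrick residual → 0-00-, 0-1-0
Min cover (7 terms): cd'e' + b'd'e' + b'ce' + bde + a'c'd' + a'ce' + a'b'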